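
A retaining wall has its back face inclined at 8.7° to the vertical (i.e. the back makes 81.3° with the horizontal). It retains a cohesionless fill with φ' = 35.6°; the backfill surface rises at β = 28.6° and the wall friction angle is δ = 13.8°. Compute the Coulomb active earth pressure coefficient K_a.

0.501

K_a = sin²(α+φ) / [sin²α · sin(α−δ) · (1 + √{sin(φ+δ)sin(φ−β) / (sin(α−δ)sin(α+β))})²].
With α = 81.3°, φ = 35.6°, δ = 13.8°, β = 28.6°: K_a = 0.5008.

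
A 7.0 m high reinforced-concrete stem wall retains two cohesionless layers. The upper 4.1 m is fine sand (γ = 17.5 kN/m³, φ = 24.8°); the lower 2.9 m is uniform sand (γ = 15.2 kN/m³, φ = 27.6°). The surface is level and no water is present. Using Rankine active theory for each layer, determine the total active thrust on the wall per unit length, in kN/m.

K_a1 = tan²(45°−24.8°/2) = 0.4090; K_a2 = tan²(45°−27.6°/2) = 0.3668.
Layer 1: σ at base = K_a1 γ₁ h₁ = 29.35 kPa; P₁ = ½×29.35×4.1 = 60.16.
Layer 2: σ_v at top = γ₁h₁ = 71.75; σ_h top = K_a2×71.75 = 26.32; σ_h base = K_a2×(71.75+15.2×2.9) = 42.48.
P₂ = ½(26.32+42.48)×2.9 = 99.76. Total P_a = 60.16+99.76 = 159.9 kN/m.

160 kN/m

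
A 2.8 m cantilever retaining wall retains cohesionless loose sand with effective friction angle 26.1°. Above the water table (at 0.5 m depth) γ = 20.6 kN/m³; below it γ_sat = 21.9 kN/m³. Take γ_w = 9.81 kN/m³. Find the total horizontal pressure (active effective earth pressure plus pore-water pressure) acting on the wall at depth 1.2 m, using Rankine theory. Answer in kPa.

K_a = (1 − sin φ)/(1 + sin φ) = 0.3889.
γ' = 21.9 − 9.81 = 12.09 kN/m³.
Effective vertical stress at 1.2 m: σ'_v = 20.6×0.5 + 12.09×0.700 = 18.76 kPa.
σ'_h = K_a σ'_v = 0.3889 × 18.76 = 7.298 kPa; u = γ_w × 0.700 = 6.867 kPa.
Total σ_h = 7.298 + 6.867 = 14.16 kPa.

14.2 kPa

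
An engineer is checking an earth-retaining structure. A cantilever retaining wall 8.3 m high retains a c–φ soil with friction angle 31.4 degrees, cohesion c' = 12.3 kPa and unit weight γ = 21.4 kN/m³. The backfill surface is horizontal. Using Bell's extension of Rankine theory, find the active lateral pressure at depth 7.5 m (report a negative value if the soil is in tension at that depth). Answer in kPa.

36.7 kPa

K_a = (1 − sin φ)/(1 + sin φ) = 0.3149.
σ_a = K_a γ z − 2c√K_a = 0.3149×21.4×7.5 − 2×12.3×0.5612 = 36.74 kPa.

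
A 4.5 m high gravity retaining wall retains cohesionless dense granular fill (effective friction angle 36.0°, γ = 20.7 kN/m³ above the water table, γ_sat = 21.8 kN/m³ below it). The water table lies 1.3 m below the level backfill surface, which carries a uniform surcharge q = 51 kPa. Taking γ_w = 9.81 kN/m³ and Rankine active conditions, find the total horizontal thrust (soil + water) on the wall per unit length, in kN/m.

K_a = tan²(45° − φ/2) = 0.2596.
γ' = 21.8 − 9.81 = 11.99 kN/m³. h₂ = H − d_w = 3.2 m.
σ'_h: at surface K_a·q = 13.24; at WT K_a(q+γd_w) = 20.23; at base K_a(q+γd_w+γ'h₂) = 30.19 kPa.
P₁ = ½(13.24+20.23)×1.3 = 21.75; P₂ = ½(20.23+30.19)×3.2 = 80.66; P_w = ½γ_w h₂² = 50.23.
Total = 21.75+80.66+50.23 = 152.6 kN/m.

153 kN/m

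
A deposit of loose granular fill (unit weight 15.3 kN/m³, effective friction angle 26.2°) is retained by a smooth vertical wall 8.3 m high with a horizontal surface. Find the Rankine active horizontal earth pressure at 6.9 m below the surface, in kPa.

K_a = (1 − sin φ)/(1 + sin φ) = 0.3874.
σ_h = K_a γ z = 0.3874 × 15.3 × 6.9 = 40.90 kPa.

40.9 kPa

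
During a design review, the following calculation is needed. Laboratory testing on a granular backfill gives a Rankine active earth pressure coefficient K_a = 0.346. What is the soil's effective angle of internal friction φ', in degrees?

K_a = tan²(45° − φ/2) ⇒ 45° − φ/2 = arctan(√0.346) = 30.46°.
φ = 2(45° − 30.46°) = 29.07°.

29.1°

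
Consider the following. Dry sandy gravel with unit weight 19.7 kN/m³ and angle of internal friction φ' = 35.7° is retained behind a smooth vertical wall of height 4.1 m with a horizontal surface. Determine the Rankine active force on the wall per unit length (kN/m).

43.5 kN/m

K_a = tan²(45° − φ/2) = 0.2630.
P_a = ½ K_a γ H² = 0.5 × 0.2630 × 19.7 × 4.1² = 43.55 kN/m.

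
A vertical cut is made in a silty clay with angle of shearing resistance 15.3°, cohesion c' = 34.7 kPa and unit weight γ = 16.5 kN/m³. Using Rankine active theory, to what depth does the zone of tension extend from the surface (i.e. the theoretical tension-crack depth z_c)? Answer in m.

K_a = tan²(45° − 15.3°/2) = 0.5824; √K_a = 0.7632.
The active pressure is zero where K_a γ z = 2c√K_a, so z_c = 2c/(γ√K_a) = 2×34.7/(16.5×0.7632) = 5.511 m.

5.51 m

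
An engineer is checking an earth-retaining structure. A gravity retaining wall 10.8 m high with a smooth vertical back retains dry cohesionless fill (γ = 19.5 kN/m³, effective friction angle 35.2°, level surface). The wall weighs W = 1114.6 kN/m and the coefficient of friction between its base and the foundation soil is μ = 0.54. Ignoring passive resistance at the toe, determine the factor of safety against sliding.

1.97

K_a = tan²(45° − 35.2°/2) = 0.2687.
P_a = ½K_aγH² = 0.5×0.2687×19.5×10.8² = 305.6 kN/m, acting at H/3 = 3.600 m above the base.
FS_sliding = μW / P_a = 0.54×1114.6 / 305.6 = 1.970.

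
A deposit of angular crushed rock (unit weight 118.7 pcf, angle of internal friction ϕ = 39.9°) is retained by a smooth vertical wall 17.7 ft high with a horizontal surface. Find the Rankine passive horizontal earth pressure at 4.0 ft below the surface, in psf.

K_p = (1 + sin φ)/(1 − sin φ) = 4.578.
σ_h = K_p γ z = 4.578 × 118.7 × 4.0 = 2174 psf.

2170 psf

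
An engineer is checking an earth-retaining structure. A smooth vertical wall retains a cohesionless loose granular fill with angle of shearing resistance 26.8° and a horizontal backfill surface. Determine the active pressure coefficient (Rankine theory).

0.378

K_a = (1 − sin φ)/(1 + sin φ) = (1 − sin 26.8°)/(1 + sin 26.8°) = 0.3785.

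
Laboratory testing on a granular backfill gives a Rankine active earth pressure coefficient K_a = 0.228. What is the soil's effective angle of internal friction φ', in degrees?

K_a = tan²(45° − φ/2) ⇒ 45° − φ/2 = arctan(√0.228) = 25.52°.
φ = 2(45° − 25.52°) = 38.95°.

39.0°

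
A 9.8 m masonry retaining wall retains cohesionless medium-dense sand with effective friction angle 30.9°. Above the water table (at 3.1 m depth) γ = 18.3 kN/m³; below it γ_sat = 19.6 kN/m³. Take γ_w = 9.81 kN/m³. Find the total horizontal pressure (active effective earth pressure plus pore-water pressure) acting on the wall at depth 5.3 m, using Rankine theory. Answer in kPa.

46.7 kPa

K_a = (1 − sin φ)/(1 + sin φ) = 0.3214.
γ' = 19.6 − 9.81 = 9.790 kN/m³.
Effective vertical stress at 5.3 m: σ'_v = 18.3×3.1 + 9.790×2.20 = 78.27 kPa.
σ'_h = K_a σ'_v = 0.3214 × 78.27 = 25.16 kPa; u = γ_w × 2.20 = 21.58 kPa.
Total σ_h = 25.16 + 21.58 = 46.74 kPa.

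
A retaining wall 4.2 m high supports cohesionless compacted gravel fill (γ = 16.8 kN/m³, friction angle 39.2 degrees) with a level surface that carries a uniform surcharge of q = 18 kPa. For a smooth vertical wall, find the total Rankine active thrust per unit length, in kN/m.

K_a = tan²(45° − φ/2) = 0.2255.
Soil triangle: ½ K_a γ H² = 0.5×0.2255×16.8×4.2² = 33.41 kN/m.
Surcharge rectangle: K_a q H = 0.2255×18×4.2 = 17.05 kN/m.
Total = 33.41 + 17.05 = 50.45 kN/m.

50.5 kN/m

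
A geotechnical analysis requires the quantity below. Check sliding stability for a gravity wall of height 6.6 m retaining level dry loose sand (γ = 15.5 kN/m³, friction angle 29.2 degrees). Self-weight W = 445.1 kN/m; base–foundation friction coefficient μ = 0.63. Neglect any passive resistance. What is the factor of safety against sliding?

K_a = tan²(45° − 29.2°/2) = 0.3442.
P_a = ½K_aγH² = 0.5×0.3442×15.5×6.6² = 116.2 kN/m, acting at H/3 = 2.200 m above the base.
FS_sliding = μW / P_a = 0.63×445.1 / 116.2 = 2.413.

2.41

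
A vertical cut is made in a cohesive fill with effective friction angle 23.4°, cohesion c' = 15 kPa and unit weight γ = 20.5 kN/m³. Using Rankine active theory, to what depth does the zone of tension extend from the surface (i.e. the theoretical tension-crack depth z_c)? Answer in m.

2.23 m

K_a = tan²(45° − 23.4°/2) = 0.4315; √K_a = 0.6569.
The active pressure is zero where K_a γ z = 2c√K_a, so z_c = 2c/(γ√K_a) = 2×15/(20.5×0.6569) = 2.228 m.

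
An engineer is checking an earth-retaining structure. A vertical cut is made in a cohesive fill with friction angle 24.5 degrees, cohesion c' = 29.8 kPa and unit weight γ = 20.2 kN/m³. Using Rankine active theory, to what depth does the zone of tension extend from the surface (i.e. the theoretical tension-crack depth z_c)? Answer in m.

4.59 m

K_a = tan²(45° − 24.5°/2) = 0.4137; √K_a = 0.6432.
The active pressure is zero where K_a γ z = 2c√K_a, so z_c = 2c/(γ√K_a) = 2×29.8/(20.2×0.6432) = 4.587 m.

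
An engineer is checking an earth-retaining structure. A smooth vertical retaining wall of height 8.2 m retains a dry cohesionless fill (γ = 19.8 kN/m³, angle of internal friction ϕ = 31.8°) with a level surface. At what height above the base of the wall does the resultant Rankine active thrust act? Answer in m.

2.73 m

K_a = 0.3098.
The pressure distribution is triangular, so the resultant acts at H/3 above the base = 8.2/3 = 2.733 m.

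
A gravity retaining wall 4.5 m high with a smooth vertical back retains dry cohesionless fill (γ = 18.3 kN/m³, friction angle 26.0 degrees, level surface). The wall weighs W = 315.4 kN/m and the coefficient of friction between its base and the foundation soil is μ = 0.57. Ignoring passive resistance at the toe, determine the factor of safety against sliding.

2.48

K_a = tan²(45° − 26.0°/2) = 0.3905.
P_a = ½K_aγH² = 0.5×0.3905×18.3×4.5² = 72.35 kN/m, acting at H/3 = 1.500 m above the base.
FS_sliding = μW / P_a = 0.57×315.4 / 72.35 = 2.485.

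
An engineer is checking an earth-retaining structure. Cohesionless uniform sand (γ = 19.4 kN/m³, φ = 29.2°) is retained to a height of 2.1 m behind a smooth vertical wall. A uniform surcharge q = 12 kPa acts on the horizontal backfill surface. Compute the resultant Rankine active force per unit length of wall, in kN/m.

23.4 kN/m

K_a = tan²(45° − φ/2) = 0.3442.
Soil triangle: ½ K_a γ H² = 0.5×0.3442×19.4×2.1² = 14.72 kN/m.
Surcharge rectangle: K_a q H = 0.3442×12×2.1 = 8.674 kN/m.
Total = 14.72 + 8.674 = 23.40 kN/m.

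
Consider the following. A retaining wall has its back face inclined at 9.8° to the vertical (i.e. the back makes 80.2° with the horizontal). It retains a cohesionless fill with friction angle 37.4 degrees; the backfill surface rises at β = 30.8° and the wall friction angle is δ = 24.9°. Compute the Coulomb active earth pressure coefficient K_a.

0.529

K_a = sin²(α+φ) / [sin²α · sin(α−δ) · (1 + √{sin(φ+δ)sin(φ−β) / (sin(α−δ)sin(α+β))})²].
With α = 80.2°, φ = 37.4°, δ = 24.9°, β = 30.8°: K_a = 0.5287.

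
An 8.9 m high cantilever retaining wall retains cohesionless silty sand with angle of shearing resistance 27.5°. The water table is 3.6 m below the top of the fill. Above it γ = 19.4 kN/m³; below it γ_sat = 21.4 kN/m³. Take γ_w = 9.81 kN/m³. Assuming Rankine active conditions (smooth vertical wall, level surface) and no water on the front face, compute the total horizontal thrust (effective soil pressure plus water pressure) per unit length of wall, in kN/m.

380 kN/m

K_a = tan²(45° − φ/2) = 0.3682.
γ' = 21.4 − 9.81 = 11.59 kN/m³. Depth below WT = 5.3 m.
σ'_h at WT = K_a γ d_w = 25.72 kPa; at base = 25.72 + K_a γ' × 5.3 = 48.34 kPa.
P₁ (0–3.6 m) = ½×25.72×3.6 = 46.29. P₂ (3.6–8.9 m) = ½(25.72+48.34)×5.3 = 196.2.
P_w = ½ γ_w h₂² = 0.5×9.81×5.3² = 137.8. Total = 46.29+196.2+137.8 = 380.3 kN/m.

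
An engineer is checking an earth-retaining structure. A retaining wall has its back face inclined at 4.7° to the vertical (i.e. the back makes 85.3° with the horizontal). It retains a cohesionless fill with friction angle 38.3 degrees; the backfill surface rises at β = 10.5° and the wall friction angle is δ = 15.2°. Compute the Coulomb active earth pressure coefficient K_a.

0.279

K_a = sin²(α+φ) / [sin²α · sin(α−δ) · (1 + √{sin(φ+δ)sin(φ−β) / (sin(α−δ)sin(α+β))})²].
With α = 85.3°, φ = 38.3°, δ = 15.2°, β = 10.5°: K_a = 0.2785.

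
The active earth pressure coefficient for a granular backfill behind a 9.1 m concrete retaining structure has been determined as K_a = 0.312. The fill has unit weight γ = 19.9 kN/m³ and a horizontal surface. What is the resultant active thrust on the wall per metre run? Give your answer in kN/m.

257 kN/m

P = ½ K_a γ H² = 0.5 × 0.312 × 19.9 × 9.1² = 257.1 kN/m.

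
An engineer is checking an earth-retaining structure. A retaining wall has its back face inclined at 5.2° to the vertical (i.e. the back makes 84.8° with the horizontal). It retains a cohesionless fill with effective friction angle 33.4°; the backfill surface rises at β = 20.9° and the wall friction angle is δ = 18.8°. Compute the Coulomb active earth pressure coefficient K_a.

0.413

K_a = sin²(α+φ) / [sin²α · sin(α−δ) · (1 + √{sin(φ+δ)sin(φ−β) / (sin(α−δ)sin(α+β))})²].
With α = 84.8°, φ = 33.4°, δ = 18.8°, β = 20.9°: K_a = 0.4128.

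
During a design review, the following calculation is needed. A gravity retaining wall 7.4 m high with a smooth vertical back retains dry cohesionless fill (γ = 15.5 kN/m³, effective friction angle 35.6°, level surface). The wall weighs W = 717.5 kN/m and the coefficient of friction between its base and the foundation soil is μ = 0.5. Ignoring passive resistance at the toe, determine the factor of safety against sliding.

K_a = tan²(45° − 35.6°/2) = 0.2641.
P_a = ½K_aγH² = 0.5×0.2641×15.5×7.4² = 112.1 kN/m, acting at H/3 = 2.467 m above the base.
FS_sliding = μW / P_a = 0.5×717.5 / 112.1 = 3.201.

3.20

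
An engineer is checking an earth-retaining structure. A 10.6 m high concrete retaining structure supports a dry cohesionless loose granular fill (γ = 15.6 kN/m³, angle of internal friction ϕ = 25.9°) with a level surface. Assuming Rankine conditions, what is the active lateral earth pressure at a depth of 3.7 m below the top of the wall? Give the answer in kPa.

22.6 kPa

K_a = (1 − sin φ)/(1 + sin φ) = 0.3920.
σ_h = K_a γ z = 0.3920 × 15.6 × 3.7 = 22.63 kPa.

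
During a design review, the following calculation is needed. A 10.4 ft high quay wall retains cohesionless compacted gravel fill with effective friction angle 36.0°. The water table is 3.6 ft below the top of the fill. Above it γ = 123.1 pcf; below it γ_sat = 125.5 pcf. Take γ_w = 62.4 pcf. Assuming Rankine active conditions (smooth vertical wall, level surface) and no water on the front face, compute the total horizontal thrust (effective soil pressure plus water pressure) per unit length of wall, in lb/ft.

K_a = tan²(45° − φ/2) = 0.2596.
γ' = 125.5 − 62.4 = 63.10 pcf. Depth below WT = 6.8 ft.
σ'_h at WT = K_a γ d_w = 115.1 psf; at base = 115.1 + K_a γ' × 6.8 = 226.4 psf.
P₁ (0–3.6 ft) = ½×115.1×3.6 = 207.1. P₂ (3.6–10.4 ft) = ½(115.1+226.4)×6.8 = 1161.
P_w = ½ γ_w h₂² = 0.5×62.4×6.8² = 1443. Total = 207.1+1161+1443 = 2811 lb/ft.

2810 lb/ft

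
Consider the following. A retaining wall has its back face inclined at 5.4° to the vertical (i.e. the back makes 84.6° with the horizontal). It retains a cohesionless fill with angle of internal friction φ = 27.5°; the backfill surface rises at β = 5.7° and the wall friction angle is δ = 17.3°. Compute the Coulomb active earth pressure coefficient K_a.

K_a = sin²(α+φ) / [sin²α · sin(α−δ) · (1 + √{sin(φ+δ)sin(φ−β) / (sin(α−δ)sin(α+β))})²].
With α = 84.6°, φ = 27.5°, δ = 17.3°, β = 5.7°: K_a = 0.3997.

0.400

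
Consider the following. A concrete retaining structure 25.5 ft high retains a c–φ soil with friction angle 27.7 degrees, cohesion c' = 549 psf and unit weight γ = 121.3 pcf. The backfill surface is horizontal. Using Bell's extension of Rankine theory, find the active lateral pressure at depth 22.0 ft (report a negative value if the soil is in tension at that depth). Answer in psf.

311 psf

K_a = (1 − sin φ)/(1 + sin φ) = 0.3653.
σ_a = K_a γ z − 2c√K_a = 0.3653×121.3×22.0 − 2×549×0.6044 = 311.3 psf.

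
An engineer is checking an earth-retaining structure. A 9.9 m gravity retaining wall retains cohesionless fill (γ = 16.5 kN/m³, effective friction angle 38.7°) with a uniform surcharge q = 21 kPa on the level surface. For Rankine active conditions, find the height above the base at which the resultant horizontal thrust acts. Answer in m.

K_a = 0.2306.
Triangular part P₁ = ½K_aγH² = 186.4 at H/3 = 3.300 m; rectangular part P₂ = K_a q H = 47.94 at H/2 = 4.950 m.
ȳ = (P₁·3.300 + P₂·4.950)/(P₁+P₂) = 3.637 m.

3.64 m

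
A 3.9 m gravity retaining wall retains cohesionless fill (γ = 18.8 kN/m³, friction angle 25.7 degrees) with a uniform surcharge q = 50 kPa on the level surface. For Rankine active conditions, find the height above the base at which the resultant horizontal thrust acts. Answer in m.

K_a = 0.3950.
Triangular part P₁ = ½K_aγH² = 56.48 at H/3 = 1.300 m; rectangular part P₂ = K_a q H = 77.03 at H/2 = 1.950 m.
ȳ = (P₁·1.300 + P₂·1.950)/(P₁+P₂) = 1.675 m.

1.68 m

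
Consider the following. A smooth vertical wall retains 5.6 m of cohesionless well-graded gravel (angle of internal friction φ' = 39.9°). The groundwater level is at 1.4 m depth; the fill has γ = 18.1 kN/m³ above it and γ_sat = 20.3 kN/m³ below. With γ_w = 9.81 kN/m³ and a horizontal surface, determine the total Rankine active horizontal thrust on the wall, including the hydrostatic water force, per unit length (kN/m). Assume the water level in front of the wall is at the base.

134 kN/m

K_a = tan²(45° − φ/2) = 0.2184.
γ' = 20.3 − 9.81 = 10.49 kN/m³. Depth below WT = 4.2 m.
σ'_h at WT = K_a γ d_w = 5.535 kPa; at base = 5.535 + K_a γ' × 4.2 = 15.16 kPa.
P₁ (0–1.4 m) = ½×5.535×1.4 = 3.875. P₂ (1.4–5.6 m) = ½(5.535+15.16)×4.2 = 43.46.
P_w = ½ γ_w h₂² = 0.5×9.81×4.2² = 86.52. Total = 3.875+43.46+86.52 = 133.9 kN/m.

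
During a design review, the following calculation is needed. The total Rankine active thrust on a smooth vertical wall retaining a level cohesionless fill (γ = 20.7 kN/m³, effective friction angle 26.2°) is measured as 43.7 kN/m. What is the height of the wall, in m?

3.30 m

K_a = 0.3874. P_a = ½ K_a γ H² ⇒ H = √(2P_a/(K_a γ)).
H = √(2×43.7/(0.3874×20.7)) = 3.301 m.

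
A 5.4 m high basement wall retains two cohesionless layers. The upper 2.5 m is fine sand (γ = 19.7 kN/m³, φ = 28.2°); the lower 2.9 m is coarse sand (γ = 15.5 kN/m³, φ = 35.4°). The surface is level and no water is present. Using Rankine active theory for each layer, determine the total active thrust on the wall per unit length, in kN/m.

K_a1 = tan²(45°−28.2°/2) = 0.3582; K_a2 = tan²(45°−35.4°/2) = 0.2664.
Layer 1: σ at base = K_a1 γ₁ h₁ = 17.64 kPa; P₁ = ½×17.64×2.5 = 22.05.
Layer 2: σ_v at top = γ₁h₁ = 49.25; σ_h top = K_a2×49.25 = 13.12; σ_h base = K_a2×(49.25+15.5×2.9) = 25.09.
P₂ = ½(13.12+25.09)×2.9 = 55.41. Total P_a = 22.05+55.41 = 77.46 kN/m.

77.5 kN/m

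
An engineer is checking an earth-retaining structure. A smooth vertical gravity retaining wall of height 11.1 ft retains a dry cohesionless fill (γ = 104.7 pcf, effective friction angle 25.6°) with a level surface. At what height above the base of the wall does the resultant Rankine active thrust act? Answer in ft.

K_a = 0.3966.
The pressure distribution is triangular, so the resultant acts at H/3 above the base = 11.1/3 = 3.700 ft.

3.70 ft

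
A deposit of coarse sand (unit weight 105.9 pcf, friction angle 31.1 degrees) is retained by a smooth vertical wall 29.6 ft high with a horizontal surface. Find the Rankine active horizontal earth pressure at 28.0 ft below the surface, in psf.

K_a = (1 − sin φ)/(1 + sin φ) = 0.3188.
σ_h = K_a γ z = 0.3188 × 105.9 × 28.0 = 945.3 psf.

945 psf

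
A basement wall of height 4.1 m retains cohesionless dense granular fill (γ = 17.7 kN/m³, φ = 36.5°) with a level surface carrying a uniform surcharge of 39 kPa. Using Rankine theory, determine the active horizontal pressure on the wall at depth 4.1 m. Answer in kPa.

K_a = (1 − sin φ)/(1 + sin φ) = 0.2541.
σ_v = γz + q = 17.7 × 4.1 + 39 = 111.6 kPa.
σ_h = K_a σ_v = 0.2541 × 111.6 = 28.35 kPa.

28.3 kPa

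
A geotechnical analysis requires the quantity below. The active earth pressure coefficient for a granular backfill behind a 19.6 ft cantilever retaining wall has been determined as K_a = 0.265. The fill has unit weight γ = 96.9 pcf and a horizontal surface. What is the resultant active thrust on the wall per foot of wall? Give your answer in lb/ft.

P = ½ K_a γ H² = 0.5 × 0.265 × 96.9 × 19.6² = 4932 lb/ft.

4930 lb/ft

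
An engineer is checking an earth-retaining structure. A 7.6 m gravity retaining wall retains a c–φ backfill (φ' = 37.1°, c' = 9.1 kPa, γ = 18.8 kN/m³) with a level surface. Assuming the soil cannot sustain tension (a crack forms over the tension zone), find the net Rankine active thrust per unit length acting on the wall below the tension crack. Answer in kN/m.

K_a = 0.2475; √K_a = 0.4975.
Tension-crack depth z_c = 2c/(γ√K_a) = 2×9.1/(18.8×0.4975) = 1.946 m.
σ_a at base = K_a γ H − 2c√K_a = 0.2475×18.8×7.6 − 2×9.1×0.4975 = 26.31 kPa.
P_a = ½ × 26.31 × (H − z_c) = 0.5×26.31×5.654 = 74.37 kN/m.

74.4 kN/m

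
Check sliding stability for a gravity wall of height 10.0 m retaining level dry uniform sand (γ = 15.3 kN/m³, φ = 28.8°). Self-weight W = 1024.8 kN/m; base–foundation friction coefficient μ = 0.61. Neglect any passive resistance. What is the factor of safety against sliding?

K_a = tan²(45° − 28.8°/2) = 0.3498.
P_a = ½K_aγH² = 0.5×0.3498×15.3×10.0² = 267.6 kN/m, acting at H/3 = 3.333 m above the base.
FS_sliding = μW / P_a = 0.61×1024.8 / 267.6 = 2.336.

2.34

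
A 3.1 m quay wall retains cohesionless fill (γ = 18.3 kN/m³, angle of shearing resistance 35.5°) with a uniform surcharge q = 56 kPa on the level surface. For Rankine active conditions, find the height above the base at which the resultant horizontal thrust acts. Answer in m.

1.38 m

K_a = 0.2653.
Triangular part P₁ = ½K_aγH² = 23.32 at H/3 = 1.033 m; rectangular part P₂ = K_a q H = 46.05 at H/2 = 1.550 m.
ȳ = (P₁·1.033 + P₂·1.550)/(P₁+P₂) = 1.376 m.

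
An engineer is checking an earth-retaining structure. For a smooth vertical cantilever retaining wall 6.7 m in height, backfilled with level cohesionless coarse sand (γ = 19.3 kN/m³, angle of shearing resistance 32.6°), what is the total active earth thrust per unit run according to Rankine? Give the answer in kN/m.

K_a = tan²(45° − φ/2) = 0.2997.
P_a = ½ K_a γ H² = 0.5 × 0.2997 × 19.3 × 6.7² = 129.8 kN/m.

130 kN/m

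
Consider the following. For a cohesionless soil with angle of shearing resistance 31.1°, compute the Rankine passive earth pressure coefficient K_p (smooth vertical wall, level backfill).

3.14

K_p = (1 + sin φ)/(1 − sin φ) = tan²(45° + 31.1°/2) = 3.137.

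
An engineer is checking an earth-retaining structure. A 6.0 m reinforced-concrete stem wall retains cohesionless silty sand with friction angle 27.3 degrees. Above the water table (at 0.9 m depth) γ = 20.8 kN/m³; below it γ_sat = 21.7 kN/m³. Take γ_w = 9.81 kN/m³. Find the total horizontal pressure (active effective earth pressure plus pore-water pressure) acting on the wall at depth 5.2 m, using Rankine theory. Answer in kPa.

K_a = (1 − sin φ)/(1 + sin φ) = 0.3711.
γ' = 21.7 − 9.81 = 11.89 kN/m³.
Effective vertical stress at 5.2 m: σ'_v = 20.8×0.9 + 11.89×4.30 = 69.85 kPa.
σ'_h = K_a σ'_v = 0.3711 × 69.85 = 25.92 kPa; u = γ_w × 4.30 = 42.18 kPa.
Total σ_h = 25.92 + 42.18 = 68.11 kPa.

68.1 kPa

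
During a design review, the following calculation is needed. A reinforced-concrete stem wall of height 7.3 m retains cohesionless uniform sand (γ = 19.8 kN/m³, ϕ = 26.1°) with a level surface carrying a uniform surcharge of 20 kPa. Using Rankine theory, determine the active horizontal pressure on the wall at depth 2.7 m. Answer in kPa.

28.6 kPa

K_a = (1 − sin φ)/(1 + sin φ) = 0.3889.
σ_v = γz + q = 19.8 × 2.7 + 20 = 73.46 kPa.
σ_h = K_a σ_v = 0.3889 × 73.46 = 28.57 kPa.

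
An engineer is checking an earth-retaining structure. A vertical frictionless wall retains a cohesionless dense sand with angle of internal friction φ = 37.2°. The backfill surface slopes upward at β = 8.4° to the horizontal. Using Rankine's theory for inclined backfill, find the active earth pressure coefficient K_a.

K_a = cos β · (cos β − √(cos²β − cos²φ)) / (cos β + √(cos²β − cos²φ)).
cos β = 0.9893, cos φ = 0.7965, √(cos²β − cos²φ) = 0.5867.
K_a = 0.9893 × (0.9893 − 0.5867)/(0.9893 + 0.5867) = 0.2527.

0.253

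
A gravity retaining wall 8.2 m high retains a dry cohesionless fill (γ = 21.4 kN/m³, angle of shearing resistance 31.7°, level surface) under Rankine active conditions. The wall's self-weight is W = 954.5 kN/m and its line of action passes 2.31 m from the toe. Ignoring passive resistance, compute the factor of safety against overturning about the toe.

3.60

K_a = tan²(45° − 31.7°/2) = 0.3111.
P_a = ½K_aγH² = 0.5×0.3111×21.4×8.2² = 223.8 kN/m, acting at H/3 = 2.733 m above the base.
Overturning moment M_o = P_a × H/3 = 223.8 × 2.733 = 611.7.
Resisting moment M_r = W × 2.31 = 954.5 × 2.31 = 2205.
FS_overturning = M_r/M_o = 2205/611.7 = 3.604.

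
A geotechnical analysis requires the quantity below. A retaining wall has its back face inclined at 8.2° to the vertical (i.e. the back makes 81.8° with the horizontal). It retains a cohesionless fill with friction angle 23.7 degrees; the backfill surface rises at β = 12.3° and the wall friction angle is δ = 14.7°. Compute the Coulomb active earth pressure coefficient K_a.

0.552

K_a = sin²(α+φ) / [sin²α · sin(α−δ) · (1 + √{sin(φ+δ)sin(φ−β) / (sin(α−δ)sin(α+β))})²].
With α = 81.8°, φ = 23.7°, δ = 14.7°, β = 12.3°: K_a = 0.5518.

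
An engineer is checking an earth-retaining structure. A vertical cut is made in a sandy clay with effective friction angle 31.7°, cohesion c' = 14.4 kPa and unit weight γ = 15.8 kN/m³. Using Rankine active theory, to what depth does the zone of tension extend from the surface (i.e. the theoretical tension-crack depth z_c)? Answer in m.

K_a = tan²(45° − 31.7°/2) = 0.3111; √K_a = 0.5577.
The active pressure is zero where K_a γ z = 2c√K_a, so z_c = 2c/(γ√K_a) = 2×14.4/(15.8×0.5577) = 3.268 m.

3.27 m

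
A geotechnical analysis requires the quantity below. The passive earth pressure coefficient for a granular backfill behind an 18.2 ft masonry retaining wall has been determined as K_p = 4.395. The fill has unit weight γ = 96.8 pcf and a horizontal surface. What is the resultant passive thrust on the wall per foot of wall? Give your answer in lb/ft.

P = ½ K_p γ H² = 0.5 × 4.395 × 96.8 × 18.2² = 70460 lb/ft.

70500 lb/ft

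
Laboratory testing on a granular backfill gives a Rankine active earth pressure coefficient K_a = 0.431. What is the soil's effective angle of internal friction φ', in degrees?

23.4°

K_a = tan²(45° − φ/2) ⇒ 45° − φ/2 = arctan(√0.431) = 33.29°.
φ = 2(45° − 33.29°) = 23.43°.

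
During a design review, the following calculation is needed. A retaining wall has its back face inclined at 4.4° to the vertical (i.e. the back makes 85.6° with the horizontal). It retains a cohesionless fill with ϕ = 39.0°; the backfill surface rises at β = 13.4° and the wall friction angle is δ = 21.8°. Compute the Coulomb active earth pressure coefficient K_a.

K_a = sin²(α+φ) / [sin²α · sin(α−δ) · (1 + √{sin(φ+δ)sin(φ−β) / (sin(α−δ)sin(α+β))})²].
With α = 85.6°, φ = 39.0°, δ = 21.8°, β = 13.4°: K_a = 0.2782.

0.278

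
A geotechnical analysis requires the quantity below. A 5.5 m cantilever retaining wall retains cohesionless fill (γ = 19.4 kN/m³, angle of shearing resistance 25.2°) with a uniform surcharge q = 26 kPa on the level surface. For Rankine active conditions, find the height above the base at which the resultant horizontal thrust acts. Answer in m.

2.13 m

K_a = 0.4027.
Triangular part P₁ = ½K_aγH² = 118.2 at H/3 = 1.833 m; rectangular part P₂ = K_a q H = 57.59 at H/2 = 2.750 m.
ȳ = (P₁·1.833 + P₂·2.750)/(P₁+P₂) = 2.134 m.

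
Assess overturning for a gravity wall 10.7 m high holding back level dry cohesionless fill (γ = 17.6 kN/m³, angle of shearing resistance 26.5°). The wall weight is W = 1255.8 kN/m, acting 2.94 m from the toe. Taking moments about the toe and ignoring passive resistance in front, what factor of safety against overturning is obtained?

2.68

K_a = tan²(45° − 26.5°/2) = 0.3829.
P_a = ½K_aγH² = 0.5×0.3829×17.6×10.7² = 385.8 kN/m, acting at H/3 = 3.567 m above the base.
Overturning moment M_o = P_a × H/3 = 385.8 × 3.567 = 1376.
Resisting moment M_r = W × 2.94 = 1255.8 × 2.94 = 3692.
FS_overturning = M_r/M_o = 3692/1376 = 2.683.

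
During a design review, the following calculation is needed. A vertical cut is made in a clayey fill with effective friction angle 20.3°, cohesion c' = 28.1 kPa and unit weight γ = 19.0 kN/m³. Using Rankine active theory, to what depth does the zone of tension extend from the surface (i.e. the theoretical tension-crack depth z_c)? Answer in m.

K_a = tan²(45° − 20.3°/2) = 0.4849; √K_a = 0.6963.
The active pressure is zero where K_a γ z = 2c√K_a, so z_c = 2c/(γ√K_a) = 2×28.1/(19.0×0.6963) = 4.248 m.

4.25 m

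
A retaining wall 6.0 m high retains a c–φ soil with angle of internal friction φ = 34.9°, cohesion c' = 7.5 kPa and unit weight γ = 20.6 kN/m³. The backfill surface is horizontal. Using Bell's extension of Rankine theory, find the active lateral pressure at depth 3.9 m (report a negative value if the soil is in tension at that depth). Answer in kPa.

14.0 kPa

K_a = (1 − sin φ)/(1 + sin φ) = 0.2721.
σ_a = K_a γ z − 2c√K_a = 0.2721×20.6×3.9 − 2×7.5×0.5217 = 14.04 kPa.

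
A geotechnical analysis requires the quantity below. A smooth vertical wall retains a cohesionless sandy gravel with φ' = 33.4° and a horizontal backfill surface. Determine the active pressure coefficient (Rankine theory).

K_a = (1 − sin φ)/(1 + sin φ) = (1 − sin 33.4°)/(1 + sin 33.4°) = 0.2899.

0.290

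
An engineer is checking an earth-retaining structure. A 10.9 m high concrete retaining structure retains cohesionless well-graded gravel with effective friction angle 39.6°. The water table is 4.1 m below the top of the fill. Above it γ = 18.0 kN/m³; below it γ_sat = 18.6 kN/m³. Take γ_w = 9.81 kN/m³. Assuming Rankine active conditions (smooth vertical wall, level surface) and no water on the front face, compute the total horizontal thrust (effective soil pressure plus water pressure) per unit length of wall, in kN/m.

416 kN/m

K_a = tan²(45° − φ/2) = 0.2214.
γ' = 18.6 − 9.81 = 8.790 kN/m³. Depth below WT = 6.8 m.
σ'_h at WT = K_a γ d_w = 16.34 kPa; at base = 16.34 + K_a γ' × 6.8 = 29.58 kPa.
P₁ (0–4.1 m) = ½×16.34×4.1 = 33.50. P₂ (4.1–10.9 m) = ½(16.34+29.58)×6.8 = 156.1.
P_w = ½ γ_w h₂² = 0.5×9.81×6.8² = 226.8. Total = 33.50+156.1+226.8 = 416.4 kN/m.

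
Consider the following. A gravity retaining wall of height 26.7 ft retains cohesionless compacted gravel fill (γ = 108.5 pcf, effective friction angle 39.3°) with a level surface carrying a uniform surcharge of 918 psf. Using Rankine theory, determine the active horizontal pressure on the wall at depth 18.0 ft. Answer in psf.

K_a = (1 − sin φ)/(1 + sin φ) = 0.2245.
σ_v = γz + q = 108.5 × 18.0 + 918 = 2871 psf.
σ_h = K_a σ_v = 0.2245 × 2871 = 644.4 psf.

644 psf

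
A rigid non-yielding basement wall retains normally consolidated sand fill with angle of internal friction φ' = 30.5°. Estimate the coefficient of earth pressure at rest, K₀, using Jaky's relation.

K₀ = 1 − sin φ' = 1 − sin 30.5° = 0.4925.

0.492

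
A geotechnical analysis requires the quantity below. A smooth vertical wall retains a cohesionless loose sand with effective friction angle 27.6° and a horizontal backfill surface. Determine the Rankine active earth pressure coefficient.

K_a = (1 − sin φ)/(1 + sin φ) = (1 − sin 27.6°)/(1 + sin 27.6°) = 0.3668.

0.367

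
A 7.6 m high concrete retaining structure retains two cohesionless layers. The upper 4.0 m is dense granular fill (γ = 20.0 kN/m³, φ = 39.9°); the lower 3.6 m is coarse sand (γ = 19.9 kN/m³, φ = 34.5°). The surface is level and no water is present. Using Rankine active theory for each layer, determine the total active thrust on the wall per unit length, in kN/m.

150 kN/m

K_a1 = tan²(45°−39.9°/2) = 0.2184; K_a2 = tan²(45°−34.5°/2) = 0.2768.
Layer 1: σ at base = K_a1 γ₁ h₁ = 17.47 kPa; P₁ = ½×17.47×4.0 = 34.95.
Layer 2: σ_v at top = γ₁h₁ = 80.00; σ_h top = K_a2×80.00 = 22.14; σ_h base = K_a2×(80.00+19.9×3.6) = 41.98.
P₂ = ½(22.14+41.98)×3.6 = 115.4. Total P_a = 34.95+115.4 = 150.4 kN/m.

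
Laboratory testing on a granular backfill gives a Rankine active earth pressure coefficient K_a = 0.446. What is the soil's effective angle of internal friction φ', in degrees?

K_a = tan²(45° − φ/2) ⇒ 45° − φ/2 = arctan(√0.446) = 33.74°.
φ = 2(45° − 33.74°) = 22.53°.

22.5°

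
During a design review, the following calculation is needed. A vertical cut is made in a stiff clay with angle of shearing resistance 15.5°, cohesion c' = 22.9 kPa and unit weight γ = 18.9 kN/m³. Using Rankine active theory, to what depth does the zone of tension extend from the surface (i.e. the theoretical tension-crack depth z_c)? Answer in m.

K_a = tan²(45° − 15.5°/2) = 0.5782; √K_a = 0.7604.
The active pressure is zero where K_a γ z = 2c√K_a, so z_c = 2c/(γ√K_a) = 2×22.9/(18.9×0.7604) = 3.187 m.

3.19 m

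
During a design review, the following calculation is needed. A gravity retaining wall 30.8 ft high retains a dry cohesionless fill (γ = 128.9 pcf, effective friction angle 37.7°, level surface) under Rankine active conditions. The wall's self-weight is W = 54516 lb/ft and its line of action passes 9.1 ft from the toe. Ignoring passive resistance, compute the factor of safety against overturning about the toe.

K_a = tan²(45° − 37.7°/2) = 0.2411.
P_a = ½K_aγH² = 0.5×0.2411×128.9×30.8² = 14740 lb/ft, acting at H/3 = 10.27 ft above the base.
Overturning moment M_o = P_a × H/3 = 14740 × 10.27 = 151300.
Resisting moment M_r = W × 9.1 = 54516 × 9.1 = 496100.
FS_overturning = M_r/M_o = 496100/151300 = 3.279.

3.28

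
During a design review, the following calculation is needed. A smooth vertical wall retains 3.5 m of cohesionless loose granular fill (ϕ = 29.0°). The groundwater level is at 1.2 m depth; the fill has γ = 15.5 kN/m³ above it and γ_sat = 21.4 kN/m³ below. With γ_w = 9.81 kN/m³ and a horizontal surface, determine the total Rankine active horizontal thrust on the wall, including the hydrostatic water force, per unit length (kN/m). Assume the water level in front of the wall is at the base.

K_a = tan²(45° − φ/2) = 0.3470.
γ' = 21.4 − 9.81 = 11.59 kN/m³. Depth below WT = 2.3 m.
σ'_h at WT = K_a γ d_w = 6.454 kPa; at base = 6.454 + K_a γ' × 2.3 = 15.70 kPa.
P₁ (0–1.2 m) = ½×6.454×1.2 = 3.872. P₂ (1.2–3.5 m) = ½(6.454+15.70)×2.3 = 25.48.
P_w = ½ γ_w h₂² = 0.5×9.81×2.3² = 25.95. Total = 3.872+25.48+25.95 = 55.30 kN/m.

55.3 kN/m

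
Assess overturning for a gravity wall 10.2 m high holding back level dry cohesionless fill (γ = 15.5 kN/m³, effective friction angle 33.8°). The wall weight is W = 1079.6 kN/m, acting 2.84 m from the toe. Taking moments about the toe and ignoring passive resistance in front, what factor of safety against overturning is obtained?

K_a = tan²(45° − 33.8°/2) = 0.2851.
P_a = ½K_aγH² = 0.5×0.2851×15.5×10.2² = 229.9 kN/m, acting at H/3 = 3.400 m above the base.
Overturning moment M_o = P_a × H/3 = 229.9 × 3.400 = 781.6.
Resisting moment M_r = W × 2.84 = 1079.6 × 2.84 = 3066.
FS_overturning = M_r/M_o = 3066/781.6 = 3.923.

3.92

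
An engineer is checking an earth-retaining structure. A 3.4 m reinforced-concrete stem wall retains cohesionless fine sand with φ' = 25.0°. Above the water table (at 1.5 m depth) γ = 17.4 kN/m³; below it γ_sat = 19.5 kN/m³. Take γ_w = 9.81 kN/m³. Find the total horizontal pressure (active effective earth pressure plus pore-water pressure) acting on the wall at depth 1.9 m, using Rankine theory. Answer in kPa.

16.1 kPa

K_a = (1 − sin φ)/(1 + sin φ) = 0.4059.
γ' = 19.5 − 9.81 = 9.690 kN/m³.
Effective vertical stress at 1.9 m: σ'_v = 17.4×1.5 + 9.690×0.400 = 29.98 kPa.
σ'_h = K_a σ'_v = 0.4059 × 29.98 = 12.17 kPa; u = γ_w × 0.400 = 3.924 kPa.
Total σ_h = 12.17 + 3.924 = 16.09 kPa.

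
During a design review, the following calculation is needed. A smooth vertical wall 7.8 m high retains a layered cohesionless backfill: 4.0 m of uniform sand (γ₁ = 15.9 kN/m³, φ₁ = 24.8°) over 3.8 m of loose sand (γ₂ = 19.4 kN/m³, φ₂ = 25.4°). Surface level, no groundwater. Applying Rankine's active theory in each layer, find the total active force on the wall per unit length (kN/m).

K_a1 = tan²(45°−24.8°/2) = 0.4090; K_a2 = tan²(45°−25.4°/2) = 0.3996.
Layer 1: σ at base = K_a1 γ₁ h₁ = 26.01 kPa; P₁ = ½×26.01×4.0 = 52.02.
Layer 2: σ_v at top = γ₁h₁ = 63.60; σ_h top = K_a2×63.60 = 25.42; σ_h base = K_a2×(63.60+19.4×3.8) = 54.88.
P₂ = ½(25.42+54.88)×3.8 = 152.6. Total P_a = 52.02+152.6 = 204.6 kN/m.

205 kN/m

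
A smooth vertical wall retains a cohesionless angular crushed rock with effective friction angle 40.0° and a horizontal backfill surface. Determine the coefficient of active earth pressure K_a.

K_a = (1 − sin φ)/(1 + sin φ) = (1 − sin 40.0°)/(1 + sin 40.0°) = 0.2174.

0.217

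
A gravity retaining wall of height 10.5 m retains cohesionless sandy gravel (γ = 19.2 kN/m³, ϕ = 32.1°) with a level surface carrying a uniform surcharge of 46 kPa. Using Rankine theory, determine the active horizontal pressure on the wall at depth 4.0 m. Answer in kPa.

37.6 kPa

K_a = (1 − sin φ)/(1 + sin φ) = 0.3060.
σ_v = γz + q = 19.2 × 4.0 + 46 = 122.8 kPa.
σ_h = K_a σ_v = 0.3060 × 122.8 = 37.58 kPa.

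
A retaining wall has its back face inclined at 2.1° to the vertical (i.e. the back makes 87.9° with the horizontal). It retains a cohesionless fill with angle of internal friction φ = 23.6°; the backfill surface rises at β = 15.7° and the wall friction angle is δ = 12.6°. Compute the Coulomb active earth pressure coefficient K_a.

0.535

K_a = sin²(α+φ) / [sin²α · sin(α−δ) · (1 + √{sin(φ+δ)sin(φ−β) / (sin(α−δ)sin(α+β))})²].
With α = 87.9°, φ = 23.6°, δ = 12.6°, β = 15.7°: K_a = 0.5353.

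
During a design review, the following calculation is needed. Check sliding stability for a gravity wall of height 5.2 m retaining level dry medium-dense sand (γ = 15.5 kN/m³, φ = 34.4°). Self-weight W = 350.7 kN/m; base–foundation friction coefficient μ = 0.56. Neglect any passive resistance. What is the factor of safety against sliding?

3.37

K_a = tan²(45° − 34.4°/2) = 0.2780.
P_a = ½K_aγH² = 0.5×0.2780×15.5×5.2² = 58.25 kN/m, acting at H/3 = 1.733 m above the base.
FS_sliding = μW / P_a = 0.56×350.7 / 58.25 = 3.371.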